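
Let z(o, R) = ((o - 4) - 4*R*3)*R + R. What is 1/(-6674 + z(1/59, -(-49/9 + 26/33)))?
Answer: -192753/1339265966 ≈ -0.00014392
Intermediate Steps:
z(o, R) = R + R*(-4 + o - 12*R) (z(o, R) = ((-4 + o) - 12*R)*R + R = (-4 + o - 12*R)*R + R = R*(-4 + o - 12*R) + R = R + R*(-4 + o - 12*R))
1/(-6674 + z(1/59, -(-49/9 + 26/33))) = 1/(-6674 + (-(-49/9 + 26/33))*(-3 + 1/59 - (-12)*(-49/9 + 26/33))) = 1/(-6674 + (-1*(-461/99))*(-3 + 1/59 - (-12)*(-461)/99)) = 1/(-6674 + 461*(-3 + 1/59 - 12*461/99)/99) = 1/(-6674 + 461*(-3 + 1/59 - 1844/33)/99) = 1/(-6674 + (461/99)*(-114604/1947)) = 1/(-6674 - 52832444/192753) = 1/(-1339265966/192753) = -192753/1339265966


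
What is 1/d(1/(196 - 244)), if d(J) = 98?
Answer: 1/98 ≈ 0.010204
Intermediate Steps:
1/d(1/(196 - 244)) = 1/98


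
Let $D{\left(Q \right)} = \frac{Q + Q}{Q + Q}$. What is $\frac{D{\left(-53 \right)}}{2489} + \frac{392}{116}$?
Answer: $\frac{243951}{72181} \approx 3.3797$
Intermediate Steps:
$D{\left(Q \right)} = 1$ ($D{\left(Q \right)} = \frac{2 Q}{2 Q} = 2 Q \frac{1}{2 Q} = 1$)
$\frac{D{\left(-53 \right)}}{2489} + \frac{392}{116} = 1 \cdot \frac{1}{2489} + \frac{392}{116} = 1 \cdot \frac{1}{2489} + 392 \cdot \frac{1}{116} = \frac{1}{2489} + \frac{98}{29} = \frac{243951}{72181}$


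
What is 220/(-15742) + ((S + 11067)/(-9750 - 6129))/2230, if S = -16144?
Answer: -3855157633/278713448070 ≈ -0.013832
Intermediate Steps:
220/(-15742) + ((S + 11067)/(-9750 - 6129))/2230 = 220/(-15742) + ((-16144 + 11067)/(-9750 - 6129))/2230 = 220*(-1/15742) - 5077/(-15879)*(1/2230) = -110/7871 - 5077*(-1/15879)*(1/2230) = -110/7871 + (5077/15879)*(1/2230) = -110/7871 + 5077/35410170 = -3855157633/278713448070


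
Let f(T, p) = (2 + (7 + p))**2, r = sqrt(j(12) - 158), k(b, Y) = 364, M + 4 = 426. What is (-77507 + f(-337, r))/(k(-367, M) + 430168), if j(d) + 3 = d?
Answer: -77575/430532 + 9*I*sqrt(149)/215266 ≈ -0.18018 + 0.00051034*I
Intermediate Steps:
M = 422 (M = -4 + 426 = 422)
j(d) = -3 + d
r = I*sqrt(149) (r = sqrt((-3 + 12) - 158) = sqrt(9 - 158) = sqrt(-149) = I*sqrt(149) ≈ 12.207*I)
f(T, p) = (9 + p)**2
(-77507 + f(-337, r))/(k(-367, M) + 430168) = (-77507 + (9 + I*sqrt(149))**2)/(364 + 430168) = (-77507 + (9 + I*sqrt(149))**2)/430532 = (-77507 + (9 + I*sqrt(149))**2)*(1/430532) = -77507/430532 + (9 + I*sqrt(149))**2/430532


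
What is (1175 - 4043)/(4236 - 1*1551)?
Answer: -956/895 ≈ -1.0682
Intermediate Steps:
(1175 - 4043)/(4236 - 1*1551) = -2868/(4236 - 1551) = -2868/2685 = -2868*1/2685 = -956/895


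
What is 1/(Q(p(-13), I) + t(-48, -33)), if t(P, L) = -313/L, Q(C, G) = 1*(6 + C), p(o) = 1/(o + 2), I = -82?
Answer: 33/508 ≈ 0.064961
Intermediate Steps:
p(o) = 1/(2 + o)
Q(C, G) = 6 + C
1/(Q(p(-13), I) + t(-48, -33)) = 1/((6 + 1/(2 - 13)) - 313/(-33)) = 1/((6 + 1/(-11)) - 313*(-1/33)) = 1/((6 - 1/11) + 313/33) = 1/(65/11 + 313/33) = 1/(508/33) = 33/508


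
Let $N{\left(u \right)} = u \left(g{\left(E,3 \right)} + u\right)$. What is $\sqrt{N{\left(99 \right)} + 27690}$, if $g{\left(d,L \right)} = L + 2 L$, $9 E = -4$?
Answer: $\sqrt{38382} \approx 195.91$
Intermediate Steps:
$E = - \frac{4}{9}$ ($E = \frac{1}{9} \left(-4\right) = - \frac{4}{9} \approx -0.44444$)
$g{\left(d,L \right)} = 3 L$
$N{\left(u \right)} = u \left(9 + u\right)$ ($N{\left(u \right)} = u \left(3 \cdot 3 + u\right) = u \left(9 + u\right)$)
$\sqrt{N{\left(99 \right)} + 27690} = \sqrt{99 \left(9 + 99\right) + 27690} = \sqrt{99 \cdot 108 + 27690} = \sqrt{10692 + 27690} = \sqrt{38382}$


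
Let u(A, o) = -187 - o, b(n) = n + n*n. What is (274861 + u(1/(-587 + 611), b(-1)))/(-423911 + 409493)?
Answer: -45779/2403 ≈ -19.051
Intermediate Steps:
b(n) = n + n²
(274861 + u(1/(-587 + 611), b(-1)))/(-423911 + 409493) = (274861 + (-187 - (-1)*(1 - 1)))/(-423911 + 409493) = (274861 + (-187 - (-1)*0))/(-14418) = (274861 + (-187 - 1*0))*(-1/14418) = (274861 + (-187 + 0))*(-1/14418) = (274861 - 187)*(-1/14418) = 274674*(-1/14418) = -45779/2403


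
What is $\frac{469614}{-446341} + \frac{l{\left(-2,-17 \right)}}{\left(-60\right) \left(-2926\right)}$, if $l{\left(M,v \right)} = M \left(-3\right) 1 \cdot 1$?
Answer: $- \frac{1962922757}{1865705380} \approx -1.0521$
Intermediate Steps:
$l{\left(M,v \right)} = - 3 M$ ($l{\left(M,v \right)} = - 3 M 1 \cdot 1 = - 3 M 1 = - 3 M$)
$\frac{469614}{-446341} + \frac{l{\left(-2,-17 \right)}}{\left(-60\right) \left(-2926\right)} = \frac{469614}{-446341} + \frac{\left(-3\right) \left(-2\right)}{\left(-60\right) \left(-2926\right)} = 469614 \left(- \frac{1}{446341}\right) + \frac{6}{175560} = - \frac{469614}{446341} + 6 \cdot \frac{1}{175560} = - \frac{469614}{446341} + \frac{1}{29260} = - \frac{1962922757}{1865705380}$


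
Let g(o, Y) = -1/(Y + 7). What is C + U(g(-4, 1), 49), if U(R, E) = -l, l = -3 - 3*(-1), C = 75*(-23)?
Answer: -1725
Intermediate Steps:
C = -1725
l = 0 (l = -3 + 3 = 0)
g(o, Y) = -1/(7 + Y)
U(R, E) = 0 (U(R, E) = -1*0 = 0)
C + U(g(-4, 1), 49) = -1725 + 0 = -1725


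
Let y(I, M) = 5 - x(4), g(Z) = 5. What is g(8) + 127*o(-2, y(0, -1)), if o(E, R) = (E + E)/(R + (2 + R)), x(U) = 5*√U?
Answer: 137/2 ≈ 68.500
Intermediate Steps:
y(I, M) = -5 (y(I, M) = 5 - 5*√4 = 5 - 5*2 = 5 - 1*10 = 5 - 10 = -5)
o(E, R) = 2*E/(2 + 2*R) (o(E, R) = (2*E)/(2 + 2*R) = 2*E/(2 + 2*R))
g(8) + 127*o(-2, y(0, -1)) = 5 + 127*(-2/(1 - 5)) = 5 + 127*(-2/(-4)) = 5 + 127*(-2*(-¼)) = 5 + 127*(½) = 5 + 127/2 = 137/2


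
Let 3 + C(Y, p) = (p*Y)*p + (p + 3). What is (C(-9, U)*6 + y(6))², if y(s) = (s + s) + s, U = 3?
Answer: 202500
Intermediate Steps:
y(s) = 3*s (y(s) = 2*s + s = 3*s)
C(Y, p) = p + Y*p² (C(Y, p) = -3 + ((p*Y)*p + (p + 3)) = -3 + ((Y*p)*p + (3 + p)) = -3 + (Y*p² + (3 + p)) = -3 + (3 + p + Y*p²) = p + Y*p²)
(C(-9, U)*6 + y(6))² = ((3*(1 - 9*3))*6 + 3*6)² = ((3*(1 - 27))*6 + 18)² = ((3*(-26))*6 + 18)² = (-78*6 + 18)² = (-468 + 18)² = (-450)² = 202500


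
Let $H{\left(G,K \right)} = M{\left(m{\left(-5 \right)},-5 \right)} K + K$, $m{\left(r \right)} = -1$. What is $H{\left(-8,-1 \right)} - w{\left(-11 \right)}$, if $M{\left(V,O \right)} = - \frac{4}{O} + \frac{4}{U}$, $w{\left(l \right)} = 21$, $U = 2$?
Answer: $- \frac{124}{5} \approx -24.8$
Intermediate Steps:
$M{\left(V,O \right)} = 2 - \frac{4}{O}$ ($M{\left(V,O \right)} = - \frac{4}{O} + \frac{4}{2} = - \frac{4}{O} + 4 \cdot \frac{1}{2} = - \frac{4}{O} + 2 = 2 - \frac{4}{O}$)
$H{\left(G,K \right)} = \frac{19 K}{5}$ ($H{\left(G,K \right)} = \left(2 - \frac{4}{-5}\right) K + K = \left(2 - - \frac{4}{5}\right) K + K = \left(2 + \frac{4}{5}\right) K + K = \frac{14 K}{5} + K = \frac{19 K}{5}$)
$H{\left(-8,-1 \right)} - w{\left(-11 \right)} = \frac{19}{5} \left(-1\right) - 21 = - \frac{19}{5} - 21 = - \frac{124}{5}$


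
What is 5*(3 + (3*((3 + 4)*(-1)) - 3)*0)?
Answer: 15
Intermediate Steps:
5*(3 + (3*((3 + 4)*(-1)) - 3)*0) = 5*(3 + (3*(7*(-1)) - 3)*0) = 5*(3 + (3*(-7) - 3)*0) = 5*(3 + (-21 - 3)*0) = 5*(3 - 24*0) = 5*(3 + 0) = 5*3 = 15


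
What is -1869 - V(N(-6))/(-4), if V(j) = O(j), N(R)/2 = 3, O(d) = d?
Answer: -3735/2 ≈ -1867.5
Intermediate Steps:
N(R) = 6 (N(R) = 2*3 = 6)
V(j) = j
-1869 - V(N(-6))/(-4) = -1869 - 6/(-4) = -1869 - 6*(-1)/4 = -1869 - 1*(-3/2) = -1869 + 3/2 = -3735/2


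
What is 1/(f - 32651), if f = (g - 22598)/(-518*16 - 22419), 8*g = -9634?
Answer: -122828/4010361819 ≈ -3.0628e-5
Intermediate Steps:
g = -4817/4 (g = (1/8)*(-9634) = -4817/4 ≈ -1204.3)
f = 95209/122828 (f = (-4817/4 - 22598)/(-518*16 - 22419) = -95209/(4*(-8288 - 22419)) = -95209/4/(-30707) = -95209/4*(-1/30707) = 95209/122828 ≈ 0.77514)
1/(f - 32651) = 1/(95209/122828 - 32651) = 1/(-4010361819/122828) = -122828/4010361819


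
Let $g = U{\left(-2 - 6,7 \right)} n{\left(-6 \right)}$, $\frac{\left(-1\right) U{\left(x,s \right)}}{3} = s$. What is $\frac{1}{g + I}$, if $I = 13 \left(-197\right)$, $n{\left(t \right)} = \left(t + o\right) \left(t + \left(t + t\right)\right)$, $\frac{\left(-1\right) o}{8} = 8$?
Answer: $- \frac{1}{29021} \approx -3.4458 \cdot 10^{-5}$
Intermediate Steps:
$o = -64$ ($o = \left(-8\right) 8 = -64$)
$U{\left(x,s \right)} = - 3 s$
$n{\left(t \right)} = 3 t \left(-64 + t\right)$ ($n{\left(t \right)} = \left(t - 64\right) \left(t + \left(t + t\right)\right) = \left(-64 + t\right) \left(t + 2 t\right) = \left(-64 + t\right) 3 t = 3 t \left(-64 + t\right)$)
$I = -2561$
$g = -26460$ ($g = \left(-3\right) 7 \cdot 3 \left(-6\right) \left(-64 - 6\right) = - 21 \cdot 3 \left(-6\right) \left(-70\right) = \left(-21\right) 1260 = -26460$)
$\frac{1}{g + I} = \frac{1}{-26460 - 2561} = \frac{1}{-29021} = - \frac{1}{29021}$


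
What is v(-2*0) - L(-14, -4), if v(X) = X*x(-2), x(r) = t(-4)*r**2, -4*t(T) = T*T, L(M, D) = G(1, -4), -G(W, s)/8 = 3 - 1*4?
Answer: -8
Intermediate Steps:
G(W, s) = 8 (G(W, s) = -8*(3 - 1*4) = -8*(3 - 4) = -8*(-1) = 8)
L(M, D) = 8
t(T) = -T**2/4 (t(T) = -T*T/4 = -T**2/4)
x(r) = -4*r**2 (x(r) = (-1/4*(-4)**2)*r**2 = (-1/4*16)*r**2 = -4*r**2)
v(X) = -16*X (v(X) = X*(-4*(-2)**2) = X*(-4*4) = X*(-16) = -16*X)
v(-2*0) - L(-14, -4) = -(-32)*0 - 1*8 = -16*0 - 8 = 0 - 8 = -8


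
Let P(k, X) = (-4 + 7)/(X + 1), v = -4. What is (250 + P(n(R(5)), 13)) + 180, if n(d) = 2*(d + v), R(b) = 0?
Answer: 6023/14 ≈ 430.21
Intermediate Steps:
n(d) = -8 + 2*d (n(d) = 2*(d - 4) = 2*(-4 + d) = -8 + 2*d)
P(k, X) = 3/(1 + X)
(250 + P(n(R(5)), 13)) + 180 = (250 + 3/(1 + 13)) + 180 = (250 + 3/14) + 180 = 3503/14 + 180 = 6023/14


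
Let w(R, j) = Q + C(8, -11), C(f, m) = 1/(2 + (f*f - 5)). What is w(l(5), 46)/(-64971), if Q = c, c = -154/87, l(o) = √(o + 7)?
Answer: 9307/344801097 ≈ 2.6992e-5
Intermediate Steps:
l(o) = √(7 + o)
c = -154/87 (c = -154*1/87 = -154/87 ≈ -1.7701)
C(f, m) = 1/(-3 + f²) (C(f, m) = 1/(2 + (f² - 5)) = 1/(2 + (-5 + f²)) = 1/(-3 + f²))
Q = -154/87 ≈ -1.7701
w(R, j) = -9307/5307 (w(R, j) = -154/87 + 1/(-3 + 8²) = -154/87 + 1/(-3 + 64) = -154/87 + 1/61 = -9307/5307)
w(l(5), 46)/(-64971) = -9307/5307/(-64971) = -9307/5307*(-1/64971) = 9307/344801097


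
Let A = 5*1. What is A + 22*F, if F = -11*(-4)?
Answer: 973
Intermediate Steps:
A = 5
F = 44
A + 22*F = 5 + 22*44 = 5 + 968 = 973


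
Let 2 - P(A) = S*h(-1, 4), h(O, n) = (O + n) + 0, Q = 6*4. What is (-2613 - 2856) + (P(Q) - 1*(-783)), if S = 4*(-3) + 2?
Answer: -4654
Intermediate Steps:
Q = 24
S = -10 (S = -12 + 2 = -10)
h(O, n) = O + n
P(A) = 32 (P(A) = 2 - (-10)*(-1 + 4) = 2 - (-10)*3 = 2 - 1*(-30) = 2 + 30 = 32)
(-2613 - 2856) + (P(Q) - 1*(-783)) = (-2613 - 2856) + (32 - 1*(-783)) = -5469 + (32 + 783) = -5469 + 815 = -4654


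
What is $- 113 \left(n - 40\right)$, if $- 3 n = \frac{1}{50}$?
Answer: $\frac{678113}{150} \approx 4520.8$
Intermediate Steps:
$n = - \frac{1}{150}$ ($n = - \frac{1}{3 \cdot 50} = \left(- \frac{1}{3}\right) \frac{1}{50} = - \frac{1}{150} \approx -0.0066667$)
$- 113 \left(n - 40\right) = - 113 \left(- \frac{1}{150} - 40\right) = \left(-113\right) \left(- \frac{6001}{150}\right) = \frac{678113}{150}$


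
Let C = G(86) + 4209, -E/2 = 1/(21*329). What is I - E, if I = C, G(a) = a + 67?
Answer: 30137060/6909 ≈ 4362.0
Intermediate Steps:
G(a) = 67 + a
E = -2/6909 (E = -2/(21*329) = -2/6909 ≈ -0.00028948)
C = 4362 (C = (67 + 86) + 4209 = 153 + 4209 = 4362)
I = 4362
I - E = 4362 - 1*(-2/6909) = 4362 + 2/6909 = 30137060/6909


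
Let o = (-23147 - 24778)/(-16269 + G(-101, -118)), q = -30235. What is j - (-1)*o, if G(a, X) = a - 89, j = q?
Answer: -497589940/16459 ≈ -30232.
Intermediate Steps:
j = -30235
G(a, X) = -89 + a
o = 47925/16459 (o = (-23147 - 24778)/(-16269 + (-89 - 101)) = -47925/(-16269 - 190) = -47925/(-16459) = -47925*(-1/16459) = 47925/16459 ≈ 2.9118)
j - (-1)*o = -30235 - (-1)*47925/16459 = -30235 - 1*(-47925/16459) = -30235 + 47925/16459 = -497589940/16459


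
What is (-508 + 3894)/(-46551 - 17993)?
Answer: -1693/32272 ≈ -0.052460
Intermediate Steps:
(-508 + 3894)/(-46551 - 17993) = 3386/(-64544) = 3386*(-1/64544) = -1693/32272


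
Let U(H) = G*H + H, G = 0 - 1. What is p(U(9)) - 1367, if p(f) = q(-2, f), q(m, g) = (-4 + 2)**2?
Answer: -1363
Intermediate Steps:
G = -1
q(m, g) = 4 (q(m, g) = (-2)**2 = 4)
U(H) = 0 (U(H) = -H + H = 0)
p(f) = 4
p(U(9)) - 1367 = 4 - 1367 = -1363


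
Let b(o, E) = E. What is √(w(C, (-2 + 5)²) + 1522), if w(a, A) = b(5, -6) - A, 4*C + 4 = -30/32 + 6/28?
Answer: √1507 ≈ 38.820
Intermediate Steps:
C = -529/448 (C = -1 + (-30/32 + 6/28)/4 = -1 + (-30*1/32 + 6*(1/28))/4 = -1 + (-15/16 + 3/14)/4 = -1 + (¼)*(-81/112) = -1 - 81/448 = -529/448 ≈ -1.1808)
w(a, A) = -6 - A
√(w(C, (-2 + 5)²) + 1522) = √((-6 - (-2 + 5)²) + 1522) = √((-6 - 1*3²) + 1522) = √((-6 - 1*9) + 1522) = √((-6 - 9) + 1522) = √(-15 + 1522) = √1507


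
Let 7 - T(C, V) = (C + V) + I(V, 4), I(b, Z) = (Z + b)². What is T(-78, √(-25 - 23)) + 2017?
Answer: 2134 - 36*I*√3 ≈ 2134.0 - 62.354*I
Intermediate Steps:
T(C, V) = 7 - C - V - (4 + V)² (T(C, V) = 7 - ((C + V) + (4 + V)²) = 7 - (C + V + (4 + V)²) = 7 + (-C - V - (4 + V)²) = 7 - C - V - (4 + V)²)
T(-78, √(-25 - 23)) + 2017 = (7 - 1*(-78) - √(-25 - 23) - (4 + √(-25 - 23))²) + 2017 = (7 + 78 - √(-48) - (4 + √(-48))²) + 2017 = (7 + 78 - 4*I*√3 - (4 + 4*I*√3)²) + 2017 = (85 - (4 + 4*I*√3)² - 4*I*√3) + 2017 = 2102 - (4 + 4*I*√3)² - 4*I*√3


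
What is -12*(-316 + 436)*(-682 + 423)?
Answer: 372960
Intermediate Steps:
-12*(-316 + 436)*(-682 + 423) = -1440*(-259) = -12*(-31080) = 372960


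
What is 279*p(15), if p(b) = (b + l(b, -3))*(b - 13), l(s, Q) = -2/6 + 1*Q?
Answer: 6510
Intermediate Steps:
l(s, Q) = -⅓ + Q (l(s, Q) = -2*⅙ + Q = -⅓ + Q)
p(b) = (-13 + b)*(-10/3 + b) (p(b) = (b + (-⅓ - 3))*(b - 13) = (b - 10/3)*(-13 + b) = (-10/3 + b)*(-13 + b) = (-13 + b)*(-10/3 + b))
279*p(15) = 279*(130/3 + 15² - 49/3*15) = 279*(130/3 + 225 - 245) = 279*(70/3) = 6510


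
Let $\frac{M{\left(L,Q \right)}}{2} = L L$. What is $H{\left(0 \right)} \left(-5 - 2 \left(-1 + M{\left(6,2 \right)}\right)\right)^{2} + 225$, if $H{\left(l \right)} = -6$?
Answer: $-129429$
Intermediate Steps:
$M{\left(L,Q \right)} = 2 L^{2}$ ($M{\left(L,Q \right)} = 2 L L = 2 L^{2}$)
$H{\left(0 \right)} \left(-5 - 2 \left(-1 + M{\left(6,2 \right)}\right)\right)^{2} + 225 = - 6 \left(-5 - 2 \left(-1 + 2 \cdot 6^{2}\right)\right)^{2} + 225 = - 6 \left(-5 - 2 \left(-1 + 2 \cdot 36\right)\right)^{2} + 225 = - 6 \left(-5 - 2 \left(-1 + 72\right)\right)^{2} + 225 = - 6 \left(-5 - 142\right)^{2} + 225 = - 6 \left(-147\right)^{2} + 225 = \left(-6\right) 21609 + 225 = -129654 + 225 = -129429$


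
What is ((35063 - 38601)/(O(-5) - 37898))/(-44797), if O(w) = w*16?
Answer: -1769/850650233 ≈ -2.0796e-6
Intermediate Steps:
O(w) = 16*w
((35063 - 38601)/(O(-5) - 37898))/(-44797) = ((35063 - 38601)/(16*(-5) - 37898))/(-44797) = -3538/(-80 - 37898)*(-1/44797) = -3538/(-37978)*(-1/44797) = -3538*(-1/37978)*(-1/44797) = (1769/18989)*(-1/44797) = -1769/850650233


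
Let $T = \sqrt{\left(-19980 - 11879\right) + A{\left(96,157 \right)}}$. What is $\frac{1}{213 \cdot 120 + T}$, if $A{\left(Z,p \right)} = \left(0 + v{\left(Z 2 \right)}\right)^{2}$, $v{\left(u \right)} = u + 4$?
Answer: $\frac{25560}{653307043} - \frac{\sqrt{6557}}{653307043} \approx 3.9 \cdot 10^{-5}$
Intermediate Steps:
$v{\left(u \right)} = 4 + u$
$A{\left(Z,p \right)} = \left(4 + 2 Z\right)^{2}$ ($A{\left(Z,p \right)} = \left(0 + \left(4 + Z 2\right)\right)^{2} = \left(0 + \left(4 + 2 Z\right)\right)^{2} = \left(4 + 2 Z\right)^{2}$)
$T = \sqrt{6557}$ ($T = \sqrt{\left(-19980 - 11879\right) + 4 \left(2 + 96\right)^{2}} = \sqrt{\left(-19980 - 11879\right) + 4 \cdot 98^{2}} = \sqrt{-31859 + 4 \cdot 9604} = \sqrt{-31859 + 38416} = \sqrt{6557} \approx 80.975$)
$\frac{1}{213 \cdot 120 + T} = \frac{1}{213 \cdot 120 + \sqrt{6557}} = \frac{1}{25560 + \sqrt{6557}}$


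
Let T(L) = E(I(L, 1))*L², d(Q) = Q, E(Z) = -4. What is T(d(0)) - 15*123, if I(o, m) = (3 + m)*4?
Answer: -1845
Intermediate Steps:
I(o, m) = 12 + 4*m
T(L) = -4*L²
T(d(0)) - 15*123 = -4*0² - 15*123 = -4*0 - 1845 = 0 - 1845 = -1845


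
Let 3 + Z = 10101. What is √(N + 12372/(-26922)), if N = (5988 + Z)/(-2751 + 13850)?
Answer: 4*√153424290130342/49801213 ≈ 0.99487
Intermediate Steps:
Z = 10098 (Z = -3 + 10101 = 10098)
N = 16086/11099 (N = (5988 + 10098)/(-2751 + 13850) = 16086/11099 ≈ 1.4493)
√(N + 12372/(-26922)) = √(16086/11099 + 12372/(-26922)) = √(16086/11099 + 12372*(-1/26922)) = √(16086/11099 - 2062/4487) = √(49291744/49801213) = 4*√153424290130342/49801213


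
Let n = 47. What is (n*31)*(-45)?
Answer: -65565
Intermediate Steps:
(n*31)*(-45) = (47*31)*(-45) = 1457*(-45) = -65565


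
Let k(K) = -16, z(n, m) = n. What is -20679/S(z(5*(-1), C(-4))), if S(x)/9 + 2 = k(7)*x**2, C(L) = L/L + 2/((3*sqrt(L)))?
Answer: 6893/1206 ≈ 5.7156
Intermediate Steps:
C(L) = 1 + 2/(3*sqrt(L)) (C(L) = 1 + 2*(1/(3*sqrt(L))) = 1 + 2/(3*sqrt(L)))
S(x) = -18 - 144*x**2 (S(x) = -18 + 9*(-16*x**2) = -18 - 144*x**2)
-20679/S(z(5*(-1), C(-4))) = -20679/(-18 - 144*(5*(-1))**2) = -20679/(-18 - 144*(-5)**2) = -20679/(-18 - 144*25) = -20679/(-18 - 3600) = -20679/(-3618) = -20679*(-1/3618) = 6893/1206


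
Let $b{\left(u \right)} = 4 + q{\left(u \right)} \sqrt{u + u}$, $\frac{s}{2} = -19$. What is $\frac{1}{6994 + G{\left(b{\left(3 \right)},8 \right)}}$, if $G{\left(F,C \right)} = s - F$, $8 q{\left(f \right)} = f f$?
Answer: $\frac{222464}{1546569485} + \frac{36 \sqrt{6}}{1546569485} \approx 0.0001439$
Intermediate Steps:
$q{\left(f \right)} = \frac{f^{2}}{8}$ ($q{\left(f \right)} = \frac{f f}{8} = \frac{f^{2}}{8}$)
$s = -38$ ($s = 2 \left(-19\right) = -38$)
$b{\left(u \right)} = 4 + \frac{\sqrt{2} u^{\frac{5}{2}}}{8}$ ($b{\left(u \right)} = 4 + \frac{u^{2}}{8} \sqrt{u + u} = 4 + \frac{u^{2}}{8} \sqrt{2 u} = 4 + \frac{u^{2}}{8} \sqrt{2} \sqrt{u} = 4 + \frac{\sqrt{2} u^{\frac{5}{2}}}{8}$)
$G{\left(F,C \right)} = -38 - F$
$\frac{1}{6994 + G{\left(b{\left(3 \right)},8 \right)}} = \frac{1}{6994 - \left(42 + \frac{\sqrt{2} \cdot 3^{\frac{5}{2}}}{8}\right)} = \frac{1}{6994 - \left(42 + \frac{\sqrt{2} \cdot 9 \sqrt{3}}{8}\right)} = \frac{1}{6994 - \left(42 + \frac{9 \sqrt{6}}{8}\right)} = \frac{1}{6952 - \frac{9 \sqrt{6}}{8}}$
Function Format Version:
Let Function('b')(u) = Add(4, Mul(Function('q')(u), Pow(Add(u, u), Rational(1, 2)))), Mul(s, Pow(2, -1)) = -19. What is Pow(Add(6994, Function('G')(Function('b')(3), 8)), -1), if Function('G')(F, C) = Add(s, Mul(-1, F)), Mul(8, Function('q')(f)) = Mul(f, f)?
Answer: Add(Rational(222464, 1546569485), Mul(Rational(36, 1546569485), Pow(6, Rational(1, 2)))) ≈ 0.00014390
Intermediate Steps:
Function('q')(f) = Mul(Rational(1, 8), Pow(f, 2)) (Function('q')(f) = Mul(Rational(1, 8), Mul(f, f)) = Mul(Rational(1, 8), Pow(f, 2)))
s = -38 (s = Mul(2, -19) = -38)
Function('b')(u) = Add(4, Mul(Rational(1, 8), Pow(2, Rational(1, 2)), Pow(u, Rational(5, 2)))) (Function('b')(u) = Add(4, Mul(Mul(Rational(1, 8), Pow(u, 2)), Pow(Add(u, u), Rational(1, 2)))) = Add(4, Mul(Mul(Rational(1, 8), Pow(u, 2)), Pow(Mul(2, u), Rational(1, 2)))) = Add(4, Mul(Mul(Rational(1, 8), Pow(u, 2)), Mul(Pow(2, Rational(1, 2)), Pow(u, Rational(1, 2))))) = Add(4, Mul(Rational(1, 8), Pow(2, Rational(1, 2)), Pow(u, Rational(5, 2)))))
Function('G')(F, C) = Add(-38, Mul(-1, F))
Pow(Add(6994, Function('G')(Function('b')(3), 8)), -1) = Pow(Add(6994, Add(-38, Mul(-1, Add(4, Mul(Rational(1, 8), Pow(2, Rational(1, 2)), Pow(3, Rational(5, 2))))))), -1) = Pow(Add(6994, Add(-38, Mul(-1, Add(4, Mul(Rational(1, 8), Pow(2, Rational(1, 2)), Mul(9, Pow(3, Rational(1, 2)))))))), -1) = Pow(Add(6994, Add(-38, Mul(-1, Add(4, Mul(Rational(9, 8), Pow(6, Rational(1, 2))))))), -1) = Pow(Add(6994, Add(-38, Add(-4, Mul(Rational(-9, 8), Pow(6, Rational(1, 2)))))), -1) = Pow(Add(6994, Add(-42, Mul(Rational(-9, 8), Pow(6, Rational(1, 2))))), -1) = Pow(Add(6952, Mul(Rational(-9, 8), Pow(6, Rational(1, 2)))), -1)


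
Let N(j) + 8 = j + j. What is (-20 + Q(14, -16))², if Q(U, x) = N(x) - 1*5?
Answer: 4225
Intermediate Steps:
N(j) = -8 + 2*j (N(j) = -8 + (j + j) = -8 + 2*j)
Q(U, x) = -13 + 2*x (Q(U, x) = (-8 + 2*x) - 1*5 = (-8 + 2*x) - 5 = -13 + 2*x)
(-20 + Q(14, -16))² = (-20 + (-13 + 2*(-16)))² = (-20 + (-13 - 32))² = (-20 - 45)² = (-65)² = 4225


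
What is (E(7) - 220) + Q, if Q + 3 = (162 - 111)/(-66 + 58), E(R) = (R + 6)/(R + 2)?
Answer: -16411/72 ≈ -227.93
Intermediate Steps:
E(R) = (6 + R)/(2 + R)
Q = -75/8 (Q = -3 + (162 - 111)/(-66 + 58) = -3 + 51/(-8) = -3 + 51*(-1/8) = -3 - 51/8 = -75/8 ≈ -9.3750)
(E(7) - 220) + Q = ((6 + 7)/(2 + 7) - 220) - 75/8 = (13/9 - 220) - 75/8 = -1967/9 - 75/8 = -16411/72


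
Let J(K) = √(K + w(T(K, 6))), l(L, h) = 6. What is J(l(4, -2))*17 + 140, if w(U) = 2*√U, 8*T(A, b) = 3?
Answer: 140 + 17*√(24 + 2*√6)/2 ≈ 185.69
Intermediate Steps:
T(A, b) = 3/8 (T(A, b) = (⅛)*3 = 3/8)
J(K) = √(K + √6/2) (J(K) = √(K + 2*√(3/8)) = √(K + 2*(√6/4)) = √(K + √6/2))
J(l(4, -2))*17 + 140 = (√(2*√6 + 4*6)/2)*17 + 140 = (√(2*√6 + 24)/2)*17 + 140 = (√(24 + 2*√6)/2)*17 + 140 = 17*√(24 + 2*√6)/2 + 140 = 140 + 17*√(24 + 2*√6)/2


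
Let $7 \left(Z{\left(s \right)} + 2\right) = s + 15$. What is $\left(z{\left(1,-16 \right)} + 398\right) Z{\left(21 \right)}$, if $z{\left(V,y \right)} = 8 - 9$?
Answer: $\frac{8734}{7} \approx 1247.7$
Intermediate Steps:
$z{\left(V,y \right)} = -1$ ($z{\left(V,y \right)} = 8 - 9 = -1$)
$Z{\left(s \right)} = \frac{1}{7} + \frac{s}{7}$ ($Z{\left(s \right)} = -2 + \frac{s + 15}{7} = -2 + \frac{15 + s}{7} = -2 + \left(\frac{15}{7} + \frac{s}{7}\right) = \frac{1}{7} + \frac{s}{7}$)
$\left(z{\left(1,-16 \right)} + 398\right) Z{\left(21 \right)} = \left(-1 + 398\right) \left(\frac{1}{7} + \frac{1}{7} \cdot 21\right) = 397 \left(\frac{1}{7} + 3\right) = 397 \cdot \frac{22}{7} = \frac{8734}{7}$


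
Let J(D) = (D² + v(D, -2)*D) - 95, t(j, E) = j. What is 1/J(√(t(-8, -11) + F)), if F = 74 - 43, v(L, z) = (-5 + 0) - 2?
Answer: -72/4057 + 7*√23/4057 ≈ -0.0094723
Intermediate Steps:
v(L, z) = -7 (v(L, z) = -5 - 2 = -7)
F = 31
J(D) = -95 + D² - 7*D (J(D) = (D² - 7*D) - 95 = -95 + D² - 7*D)
1/J(√(t(-8, -11) + F)) = 1/(-95 + (√(-8 + 31))² - 7*√(-8 + 31)) = 1/(-95 + (√23)² - 7*√23) = 1/(-95 + 23 - 7*√23) = 1/(-72 - 7*√23)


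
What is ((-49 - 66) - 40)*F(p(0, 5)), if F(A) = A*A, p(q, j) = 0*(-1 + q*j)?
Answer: 0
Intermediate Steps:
p(q, j) = 0 (p(q, j) = 0*(-1 + j*q) = 0)
F(A) = A²
((-49 - 66) - 40)*F(p(0, 5)) = ((-49 - 66) - 40)*0² = (-115 - 40)*0 = -155*0 = 0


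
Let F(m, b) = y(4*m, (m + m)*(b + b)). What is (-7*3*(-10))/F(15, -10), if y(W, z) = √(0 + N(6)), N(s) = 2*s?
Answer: 35*√3 ≈ 60.622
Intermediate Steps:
y(W, z) = 2*√3 (y(W, z) = √(0 + 2*6) = √(0 + 12) = √12 = 2*√3)
F(m, b) = 2*√3
(-7*3*(-10))/F(15, -10) = (-7*3*(-10))/((2*√3)) = (-21*(-10))*(√3/6) = 210*(√3/6) = 35*√3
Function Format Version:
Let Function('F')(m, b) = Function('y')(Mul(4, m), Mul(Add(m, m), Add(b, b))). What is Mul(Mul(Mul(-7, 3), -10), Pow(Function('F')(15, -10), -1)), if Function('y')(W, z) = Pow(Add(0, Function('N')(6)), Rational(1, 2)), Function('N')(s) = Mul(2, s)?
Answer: Mul(35, Pow(3, Rational(1, 2))) ≈ 60.622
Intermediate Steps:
Function('y')(W, z) = Mul(2, Pow(3, Rational(1, 2))) (Function('y')(W, z) = Pow(Add(0, Mul(2, 6)), Rational(1, 2)) = Pow(Add(0, 12), Rational(1, 2)) = Pow(12, Rational(1, 2)) = Mul(2, Pow(3, Rational(1, 2))))
Function('F')(m, b) = Mul(2, Pow(3, Rational(1, 2)))
Mul(Mul(Mul(-7, 3), -10), Pow(Function('F')(15, -10), -1)) = Mul(Mul(Mul(-7, 3), -10), Pow(Mul(2, Pow(3, Rational(1, 2))), -1)) = Mul(Mul(-21, -10), Mul(Rational(1, 6), Pow(3, Rational(1, 2)))) = Mul(210, Mul(Rational(1, 6), Pow(3, Rational(1, 2)))) = Mul(35, Pow(3, Rational(1, 2)))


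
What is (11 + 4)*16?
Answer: 240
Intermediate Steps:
(11 + 4)*16 = 15*16 = 240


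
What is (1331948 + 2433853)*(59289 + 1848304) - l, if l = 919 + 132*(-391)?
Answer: 7183615677686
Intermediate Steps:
l = -50693 (l = 919 - 51612 = -50693)
(1331948 + 2433853)*(59289 + 1848304) - l = (1331948 + 2433853)*(59289 + 1848304) - 1*(-50693) = 3765801*1907593 + 50693 = 7183615626993 + 50693 = 7183615677686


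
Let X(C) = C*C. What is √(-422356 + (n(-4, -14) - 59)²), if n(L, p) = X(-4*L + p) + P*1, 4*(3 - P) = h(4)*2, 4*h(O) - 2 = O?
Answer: 5*I*√268527/4 ≈ 647.75*I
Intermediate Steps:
h(O) = ½ + O/4
X(C) = C²
P = 9/4 (P = 3 - (½ + (¼)*4)*2/4 = 3 - (½ + 1)*2/4 = 3 - 3*2/8 = 3 - ¼*3 = 3 - ¾ = 9/4 ≈ 2.2500)
n(L, p) = 9/4 + (p - 4*L)² (n(L, p) = (-4*L + p)² + (9/4)*1 = (p - 4*L)² + 9/4 = 9/4 + (p - 4*L)²)
√(-422356 + (n(-4, -14) - 59)²) = √(-422356 + ((9/4 + (-1*(-14) + 4*(-4))²) - 59)²) = √(-422356 + ((9/4 + (14 - 16)²) - 59)²) = √(-422356 + ((9/4 + (-2)²) - 59)²) = √(-422356 + ((9/4 + 4) - 59)²) = √(-422356 + (25/4 - 59)²) = √(-422356 + (-211/4)²) = √(-422356 + 44521/16) = √(-6713175/16) = 5*I*√268527/4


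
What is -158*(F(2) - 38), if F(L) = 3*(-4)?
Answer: 7900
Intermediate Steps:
F(L) = -12
-158*(F(2) - 38) = -158*(-12 - 38) = -158*(-50) = 7900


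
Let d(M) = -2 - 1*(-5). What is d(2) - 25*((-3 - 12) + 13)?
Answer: 53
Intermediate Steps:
d(M) = 3 (d(M) = -2 + 5 = 3)
d(2) - 25*((-3 - 12) + 13) = 3 - 25*((-3 - 12) + 13) = 3 - 25*(-15 + 13) = 3 - 25*(-2) = 3 + 50 = 53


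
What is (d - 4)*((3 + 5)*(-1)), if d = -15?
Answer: 152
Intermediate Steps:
(d - 4)*((3 + 5)*(-1)) = (-15 - 4)*((3 + 5)*(-1)) = -152*(-1) = -19*(-8) = 152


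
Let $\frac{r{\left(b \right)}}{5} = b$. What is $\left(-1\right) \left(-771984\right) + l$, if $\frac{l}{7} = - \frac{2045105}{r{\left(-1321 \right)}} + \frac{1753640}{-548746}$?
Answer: $\frac{280580541005563}{362446733} \approx 7.7413 \cdot 10^{5}$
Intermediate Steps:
$r{\left(b \right)} = 5 b$
$l = \frac{777462277291}{362446733}$ ($l = 7 \left(- \frac{2045105}{5 \left(-1321\right)} + \frac{1753640}{-548746}\right) = 7 \left(- \frac{2045105}{-6605} + 1753640 \left(- \frac{1}{548746}\right)\right) = 7 \left(\left(-2045105\right) \left(- \frac{1}{6605}\right) - \frac{876820}{274373}\right) = 7 \left(\frac{409021}{1321} - \frac{876820}{274373}\right) = 7 \cdot \frac{111066039613}{362446733} = \frac{777462277291}{362446733} \approx 2145.0$)
$\left(-1\right) \left(-771984\right) + l = \left(-1\right) \left(-771984\right) + \frac{777462277291}{362446733} = 771984 + \frac{777462277291}{362446733} = \frac{280580541005563}{362446733}$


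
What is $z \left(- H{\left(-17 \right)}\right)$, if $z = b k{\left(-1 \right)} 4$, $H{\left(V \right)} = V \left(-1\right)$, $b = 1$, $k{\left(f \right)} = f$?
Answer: $68$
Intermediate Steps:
$H{\left(V \right)} = - V$
$z = -4$ ($z = 1 \left(-1\right) 4 = \left(-1\right) 4 = -4$)
$z \left(- H{\left(-17 \right)}\right) = - 4 \left(- \left(-1\right) \left(-17\right)\right) = - 4 \left(\left(-1\right) 17\right) = \left(-4\right) \left(-17\right) = 68$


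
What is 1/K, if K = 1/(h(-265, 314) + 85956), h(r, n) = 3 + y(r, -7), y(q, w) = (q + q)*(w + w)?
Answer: 93379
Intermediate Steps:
y(q, w) = 4*q*w (y(q, w) = (2*q)*(2*w) = 4*q*w)
h(r, n) = 3 - 28*r (h(r, n) = 3 + 4*r*(-7) = 3 - 28*r)
K = 1/93379 (K = 1/((3 - 28*(-265)) + 85956) = 1/((3 + 7420) + 85956) = 1/(7423 + 85956) = 1/93379 ≈ 1.0709e-5)
1/K = 1/(1/93379) = 93379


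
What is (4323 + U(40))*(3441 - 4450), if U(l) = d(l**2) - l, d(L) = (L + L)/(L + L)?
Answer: -4322556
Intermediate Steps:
d(L) = 1 (d(L) = (2*L)/((2*L)) = (2*L)*(1/(2*L)) = 1)
U(l) = 1 - l
(4323 + U(40))*(3441 - 4450) = (4323 + (1 - 1*40))*(3441 - 4450) = (4323 + (1 - 40))*(-1009) = (4323 - 39)*(-1009) = 4284*(-1009) = -4322556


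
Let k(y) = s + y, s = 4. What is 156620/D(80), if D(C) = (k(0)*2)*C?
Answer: 7831/32 ≈ 244.72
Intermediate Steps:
k(y) = 4 + y
D(C) = 8*C (D(C) = ((4 + 0)*2)*C = (4*2)*C = 8*C)
156620/D(80) = 156620/((8*80)) = 156620/640 = 156620*(1/640) = 7831/32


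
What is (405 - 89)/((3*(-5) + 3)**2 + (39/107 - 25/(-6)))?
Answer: 202872/95357 ≈ 2.1275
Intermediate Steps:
(405 - 89)/((3*(-5) + 3)**2 + (39/107 - 25/(-6))) = 316/((-15 + 3)**2 + (39*(1/107) - 25*(-1/6))) = 316/((-12)**2 + (39/107 + 25/6)) = 316/(144 + 2909/642) = 316/(95357/642) = 316*(642/95357) = 202872/95357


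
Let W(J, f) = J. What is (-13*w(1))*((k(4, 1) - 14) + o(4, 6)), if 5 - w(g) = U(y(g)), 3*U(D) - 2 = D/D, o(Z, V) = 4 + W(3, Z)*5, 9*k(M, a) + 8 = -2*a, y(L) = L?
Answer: -1820/9 ≈ -202.22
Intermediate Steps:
k(M, a) = -8/9 - 2*a/9 (k(M, a) = -8/9 + (-2*a)/9 = -8/9 - 2*a/9)
o(Z, V) = 19 (o(Z, V) = 4 + 3*5 = 4 + 15 = 19)
U(D) = 1 (U(D) = 2/3 + (D/D)/3 = 2/3 + (1/3)*1 = 2/3 + 1/3 = 1)
w(g) = 4 (w(g) = 5 - 1*1 = 5 - 1 = 4)
(-13*w(1))*((k(4, 1) - 14) + o(4, 6)) = (-13*4)*(((-8/9 - 2/9*1) - 14) + 19) = -52*(((-8/9 - 2/9) - 14) + 19) = -52*((-10/9 - 14) + 19) = -52*(-136/9 + 19) = -52*35/9 = -1820/9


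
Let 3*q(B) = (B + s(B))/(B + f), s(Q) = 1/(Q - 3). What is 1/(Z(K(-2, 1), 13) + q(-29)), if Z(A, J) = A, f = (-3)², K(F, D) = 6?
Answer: 1920/12449 ≈ 0.15423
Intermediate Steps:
f = 9
s(Q) = 1/(-3 + Q)
q(B) = (B + 1/(-3 + B))/(3*(9 + B)) (q(B) = ((B + 1/(-3 + B))/(B + 9))/3 = ((B + 1/(-3 + B))/(9 + B))/3 = (B + 1/(-3 + B))/(3*(9 + B)))
1/(Z(K(-2, 1), 13) + q(-29)) = 1/(6 + (1 - 29*(-3 - 29))/(3*(-3 - 29)*(9 - 29))) = 1/(6 + (⅓)*(1 - 29*(-32))/(-32*(-20))) = 1/(6 + (⅓)*(-1/32)*(-1/20)*(1 + 928)) = 1/(6 + (⅓)*(-1/32)*(-1/20)*929) = 1/(6 + 929/1920) = 1/(12449/1920) = 1920/12449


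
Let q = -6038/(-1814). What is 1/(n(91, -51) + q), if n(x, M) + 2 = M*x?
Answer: -907/4208182 ≈ -0.00021553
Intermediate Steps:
n(x, M) = -2 + M*x
q = 3019/907 (q = -6038*(-1/1814) = 3019/907 ≈ 3.3286)
1/(n(91, -51) + q) = 1/((-2 - 51*91) + 3019/907) = 1/((-2 - 4641) + 3019/907) = 1/(-4643 + 3019/907) = 1/(-4208182/907) = -907/4208182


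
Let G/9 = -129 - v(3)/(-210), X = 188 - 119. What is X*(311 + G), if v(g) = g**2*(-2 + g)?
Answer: -4103637/70 ≈ -58623.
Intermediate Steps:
X = 69
G = -81243/70 (G = 9*(-129 - 3**2*(-2 + 3)/(-210)) = 9*(-129 - 9*1*(-1)/210) = 9*(-129 - 9*(-1)/210) = 9*(-129 - 1*(-3/70)) = 9*(-129 + 3/70) = 9*(-9027/70) = -81243/70 ≈ -1160.6)
X*(311 + G) = 69*(311 - 81243/70) = 69*(-59473/70) = -4103637/70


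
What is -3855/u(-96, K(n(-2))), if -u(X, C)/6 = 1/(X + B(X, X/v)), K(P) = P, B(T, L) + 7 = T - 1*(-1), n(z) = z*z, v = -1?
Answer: -127215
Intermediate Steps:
n(z) = z**2
B(T, L) = -6 + T (B(T, L) = -7 + (T - 1*(-1)) = -7 + (T + 1) = -7 + (1 + T) = -6 + T)
u(X, C) = -6/(-6 + 2*X) (u(X, C) = -6/(X + (-6 + X)) = -6/(-6 + 2*X))
-3855/u(-96, K(n(-2))) = -3855/((-3/(-3 - 96))) = -3855/((-3/(-99))) = -3855/((-3*(-1/99))) = -3855/1/33 = -3855*33 = -127215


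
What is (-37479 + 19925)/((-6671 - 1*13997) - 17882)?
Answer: 8777/19275 ≈ 0.45536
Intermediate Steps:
(-37479 + 19925)/((-6671 - 1*13997) - 17882) = -17554/((-6671 - 13997) - 17882) = -17554/(-20668 - 17882) = -17554/(-38550) = -17554*(-1/38550) = 8777/19275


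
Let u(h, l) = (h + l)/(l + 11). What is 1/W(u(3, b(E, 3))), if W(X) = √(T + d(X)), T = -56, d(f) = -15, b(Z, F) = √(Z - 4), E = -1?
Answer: -I*√71/71 ≈ -0.11868*I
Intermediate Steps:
b(Z, F) = √(-4 + Z)
u(h, l) = (h + l)/(11 + l)
W(X) = I*√71 (W(X) = √(-56 - 15) = √(-71) = I*√71)
1/W(u(3, b(E, 3))) = 1/(I*√71) = -I*√71/71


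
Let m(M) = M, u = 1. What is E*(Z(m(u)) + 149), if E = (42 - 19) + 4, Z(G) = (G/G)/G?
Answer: 4050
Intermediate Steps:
Z(G) = 1/G
E = 27 (E = 23 + 4 = 27)
E*(Z(m(u)) + 149) = 27*(1/1 + 149) = 27*(1 + 149) = 27*150 = 4050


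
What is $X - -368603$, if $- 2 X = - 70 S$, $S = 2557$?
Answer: $458098$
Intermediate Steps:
$X = 89495$ ($X = - \frac{\left(-70\right) 2557}{2} = \left(- \frac{1}{2}\right) \left(-178990\right) = 89495$)
$X - -368603 = 89495 - -368603 = 89495 + 368603 = 458098$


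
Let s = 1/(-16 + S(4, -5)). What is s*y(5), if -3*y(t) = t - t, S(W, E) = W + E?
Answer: 0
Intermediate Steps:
S(W, E) = E + W
y(t) = 0 (y(t) = -(t - t)/3 = -⅓*0 = 0)
s = -1/17 (s = 1/(-16 + (-5 + 4)) = 1/(-16 - 1) = 1/(-17) = -1/17 ≈ -0.058824)
s*y(5) = -1/17*0 = 0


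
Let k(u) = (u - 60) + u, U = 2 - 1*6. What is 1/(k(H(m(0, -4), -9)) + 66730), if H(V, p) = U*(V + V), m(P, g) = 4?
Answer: 1/66606 ≈ 1.5014e-5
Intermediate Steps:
U = -4 (U = 2 - 6 = -4)
H(V, p) = -8*V (H(V, p) = -4*(V + V) = -8*V)
k(u) = -60 + 2*u (k(u) = (-60 + u) + u = -60 + 2*u)
1/(k(H(m(0, -4), -9)) + 66730) = 1/((-60 + 2*(-8*4)) + 66730) = 1/((-60 + 2*(-32)) + 66730) = 1/((-60 - 64) + 66730) = 1/(-124 + 66730) = 1/66606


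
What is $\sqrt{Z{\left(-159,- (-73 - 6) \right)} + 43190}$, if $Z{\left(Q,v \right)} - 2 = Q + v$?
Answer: $2 \sqrt{10778} \approx 207.63$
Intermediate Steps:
$Z{\left(Q,v \right)} = 2 + Q + v$ ($Z{\left(Q,v \right)} = 2 + \left(Q + v\right) = 2 + Q + v$)
$\sqrt{Z{\left(-159,- (-73 - 6) \right)} + 43190} = \sqrt{\left(2 - 159 - \left(-73 - 6\right)\right) + 43190} = \sqrt{\left(2 - 159 - -79\right) + 43190} = \sqrt{\left(2 - 159 + 79\right) + 43190} = \sqrt{-78 + 43190} = \sqrt{43112} = 2 \sqrt{10778}$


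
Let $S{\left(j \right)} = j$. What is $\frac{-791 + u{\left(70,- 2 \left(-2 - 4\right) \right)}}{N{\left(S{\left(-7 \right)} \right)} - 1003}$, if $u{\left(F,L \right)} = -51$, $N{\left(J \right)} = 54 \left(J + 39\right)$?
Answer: $- \frac{842}{725} \approx -1.1614$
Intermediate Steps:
$N{\left(J \right)} = 2106 + 54 J$ ($N{\left(J \right)} = 54 \left(39 + J\right) = 2106 + 54 J$)
$\frac{-791 + u{\left(70,- 2 \left(-2 - 4\right) \right)}}{N{\left(S{\left(-7 \right)} \right)} - 1003} = \frac{-791 - 51}{\left(2106 + 54 \left(-7\right)\right) - 1003} = - \frac{842}{\left(2106 - 378\right) - 1003} = - \frac{842}{1728 - 1003} = - \frac{842}{725}$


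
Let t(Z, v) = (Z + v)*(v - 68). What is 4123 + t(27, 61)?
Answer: 3507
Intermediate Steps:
t(Z, v) = (-68 + v)*(Z + v) (t(Z, v) = (Z + v)*(-68 + v) = (-68 + v)*(Z + v))
4123 + t(27, 61) = 4123 + (61² - 68*27 - 68*61 + 27*61) = 4123 + (3721 - 1836 - 4148 + 1647) = 4123 - 616 = 3507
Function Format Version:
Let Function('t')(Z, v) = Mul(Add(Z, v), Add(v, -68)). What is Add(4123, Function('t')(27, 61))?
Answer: 3507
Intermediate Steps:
Function('t')(Z, v) = Mul(Add(-68, v), Add(Z, v)) (Function('t')(Z, v) = Mul(Add(Z, v), Add(-68, v)) = Mul(Add(-68, v), Add(Z, v)))
Add(4123, Function('t')(27, 61)) = Add(4123, Add(Pow(61, 2), Mul(-68, 27), Mul(-68, 61), Mul(27, 61))) = Add(4123, Add(3721, -1836, -4148, 1647)) = Add(4123, -616) = 3507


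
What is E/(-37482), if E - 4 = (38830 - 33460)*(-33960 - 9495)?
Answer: 116676673/18741 ≈ 6225.7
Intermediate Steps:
E = -233353346 (E = 4 + (38830 - 33460)*(-33960 - 9495) = 4 + 5370*(-43455) = 4 - 233353350 = -233353346)
E/(-37482) = -233353346/(-37482) = -233353346*(-1/37482) = 116676673/18741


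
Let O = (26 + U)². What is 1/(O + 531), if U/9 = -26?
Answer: 1/43795 ≈ 2.2834e-5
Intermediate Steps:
U = -234 (U = 9*(-26) = -234)
O = 43264 (O = (26 - 234)² = (-208)² = 43264)
1/(O + 531) = 1/(43264 + 531) = 1/43795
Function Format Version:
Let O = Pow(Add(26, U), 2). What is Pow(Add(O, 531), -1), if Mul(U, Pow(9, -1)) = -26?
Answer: Rational(1, 43795) ≈ 2.2834e-5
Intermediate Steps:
U = -234 (U = Mul(9, -26) = -234)
O = 43264 (O = Pow(Add(26, -234), 2) = Pow(-208, 2) = 43264)
Pow(Add(O, 531), -1) = Pow(Add(43264, 531), -1) = Pow(43795, -1) = Rational(1, 43795)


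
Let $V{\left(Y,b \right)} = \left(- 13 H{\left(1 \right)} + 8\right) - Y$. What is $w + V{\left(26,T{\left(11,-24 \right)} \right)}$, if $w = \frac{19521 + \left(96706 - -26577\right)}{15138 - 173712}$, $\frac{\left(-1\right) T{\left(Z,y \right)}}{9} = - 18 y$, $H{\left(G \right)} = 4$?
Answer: $- \frac{295868}{4173} \approx -70.901$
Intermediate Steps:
$T{\left(Z,y \right)} = 162 y$ ($T{\left(Z,y \right)} = - 9 \left(- 18 y\right) = 162 y$)
$w = - \frac{3758}{4173}$ ($w = \frac{19521 + \left(96706 + 26577\right)}{-158574} = \left(19521 + 123283\right) \left(- \frac{1}{158574}\right) = 142804 \left(- \frac{1}{158574}\right) = - \frac{3758}{4173} \approx -0.90055$)
$V{\left(Y,b \right)} = -44 - Y$ ($V{\left(Y,b \right)} = \left(\left(-13\right) 4 + 8\right) - Y = \left(-52 + 8\right) - Y = -44 - Y$)
$w + V{\left(26,T{\left(11,-24 \right)} \right)} = - \frac{3758}{4173} - 70 = - \frac{295868}{4173}$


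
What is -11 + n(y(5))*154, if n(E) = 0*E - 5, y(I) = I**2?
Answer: -781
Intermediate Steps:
n(E) = -5 (n(E) = 0 - 5 = -5)
-11 + n(y(5))*154 = -11 - 5*154 = -11 - 770 = -781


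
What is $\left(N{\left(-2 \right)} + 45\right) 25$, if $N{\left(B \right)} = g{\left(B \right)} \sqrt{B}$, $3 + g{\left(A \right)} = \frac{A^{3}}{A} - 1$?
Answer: $1125$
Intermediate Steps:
$g{\left(A \right)} = -4 + A^{2}$ ($g{\left(A \right)} = -3 + \left(\frac{A^{3}}{A} - 1\right) = -3 + \left(A^{2} - 1\right) = -3 + \left(-1 + A^{2}\right) = -4 + A^{2}$)
$N{\left(B \right)} = \sqrt{B} \left(-4 + B^{2}\right)$ ($N{\left(B \right)} = \left(-4 + B^{2}\right) \sqrt{B} = \sqrt{B} \left(-4 + B^{2}\right)$)
$\left(N{\left(-2 \right)} + 45\right) 25 = \left(\sqrt{-2} \left(-4 + \left(-2\right)^{2}\right) + 45\right) 25 = \left(i \sqrt{2} \left(-4 + 4\right) + 45\right) 25 = \left(i \sqrt{2} \cdot 0 + 45\right) 25 = \left(0 + 45\right) 25 = 45 \cdot 25 = 1125$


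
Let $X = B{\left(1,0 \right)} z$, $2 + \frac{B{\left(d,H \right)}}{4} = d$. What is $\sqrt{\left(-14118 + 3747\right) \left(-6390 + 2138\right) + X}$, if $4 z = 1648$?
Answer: $2 \sqrt{11023961} \approx 6640.5$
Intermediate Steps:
$z = 412$ ($z = \frac{1}{4} \cdot 1648 = 412$)
$B{\left(d,H \right)} = -8 + 4 d$
$X = -1648$ ($X = \left(-8 + 4 \cdot 1\right) 412 = \left(-8 + 4\right) 412 = \left(-4\right) 412 = -1648$)
$\sqrt{\left(-14118 + 3747\right) \left(-6390 + 2138\right) + X} = \sqrt{\left(-14118 + 3747\right) \left(-6390 + 2138\right) - 1648} = \sqrt{\left(-10371\right) \left(-4252\right) - 1648} = \sqrt{44097492 - 1648} = \sqrt{44095844} = 2 \sqrt{11023961}$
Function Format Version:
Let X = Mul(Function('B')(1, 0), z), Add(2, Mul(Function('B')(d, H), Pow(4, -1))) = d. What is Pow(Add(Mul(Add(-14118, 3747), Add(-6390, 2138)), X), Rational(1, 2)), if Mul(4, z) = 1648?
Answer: Mul(2, Pow(11023961, Rational(1, 2))) ≈ 6640.5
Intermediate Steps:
z = 412 (z = Mul(Rational(1, 4), 1648) = 412)
Function('B')(d, H) = Add(-8, Mul(4, d))
X = -1648 (X = Mul(Add(-8, Mul(4, 1)), 412) = Mul(Add(-8, 4), 412) = Mul(-4, 412) = -1648)
Pow(Add(Mul(Add(-14118, 3747), Add(-6390, 2138)), X), Rational(1, 2)) = Pow(Add(Mul(Add(-14118, 3747), Add(-6390, 2138)), -1648), Rational(1, 2)) = Pow(Add(Mul(-10371, -4252), -1648), Rational(1, 2)) = Pow(Add(44097492, -1648), Rational(1, 2)) = Pow(44095844, Rational(1, 2)) = Mul(2, Pow(11023961, Rational(1, 2)))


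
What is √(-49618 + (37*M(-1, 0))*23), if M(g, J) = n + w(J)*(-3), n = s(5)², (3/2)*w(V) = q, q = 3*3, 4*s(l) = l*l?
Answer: 7*I*√10349/4 ≈ 178.03*I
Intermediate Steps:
s(l) = l²/4 (s(l) = (l*l)/4 = l²/4)
q = 9
w(V) = 6 (w(V) = (⅔)*9 = 6)
n = 625/16 (n = ((¼)*5²)² = ((¼)*25)² = (25/4)² = 625/16 ≈ 39.063)
M(g, J) = 337/16 (M(g, J) = 625/16 + 6*(-3) = 625/16 - 18 = 337/16)
√(-49618 + (37*M(-1, 0))*23) = √(-49618 + (37*(337/16))*23) = √(-49618 + (12469/16)*23) = √(-49618 + 286787/16) = √(-507101/16) = 7*I*√10349/4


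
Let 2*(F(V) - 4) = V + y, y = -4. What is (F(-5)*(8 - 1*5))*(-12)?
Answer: 18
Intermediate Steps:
F(V) = 2 + V/2 (F(V) = 4 + (V - 4)/2 = 4 + (-4 + V)/2 = 4 + (-2 + V/2) = 2 + V/2)
(F(-5)*(8 - 1*5))*(-12) = ((2 + (½)*(-5))*(8 - 1*5))*(-12) = ((2 - 5/2)*(8 - 5))*(-12) = -½*3*(-12) = -3/2*(-12) = 18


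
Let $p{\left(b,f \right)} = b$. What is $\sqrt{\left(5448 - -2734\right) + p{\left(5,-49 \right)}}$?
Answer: $\sqrt{8187} \approx 90.482$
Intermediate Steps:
$\sqrt{\left(5448 - -2734\right) + p{\left(5,-49 \right)}} = \sqrt{\left(5448 - -2734\right) + 5} = \sqrt{\left(5448 + 2734\right) + 5} = \sqrt{8182 + 5} = \sqrt{8187}$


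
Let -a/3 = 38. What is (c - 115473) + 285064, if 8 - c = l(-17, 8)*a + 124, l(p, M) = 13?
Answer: 170957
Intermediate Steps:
a = -114 (a = -3*38 = -114)
c = 1366 (c = 8 - (13*(-114) + 124) = 8 - (-1482 + 124) = 8 - 1*(-1358) = 8 + 1358 = 1366)
(c - 115473) + 285064 = (1366 - 115473) + 285064 = -114107 + 285064 = 170957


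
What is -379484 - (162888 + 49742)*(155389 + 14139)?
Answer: -36047118124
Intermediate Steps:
-379484 - (162888 + 49742)*(155389 + 14139) = -379484 - 212630*169528 = -379484 - 1*36046738640 = -379484 - 36046738640 = -36047118124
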